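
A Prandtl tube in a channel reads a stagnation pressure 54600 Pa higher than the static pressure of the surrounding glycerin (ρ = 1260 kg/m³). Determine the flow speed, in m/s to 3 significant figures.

v ≈ 9.31 m/s

Bernoulli between the free stream and the stagnation point: ½ρv² = P_stag − P_static.
v = √(2ΔP/ρ) = √(2·54600/1260) = 9.31 m/s.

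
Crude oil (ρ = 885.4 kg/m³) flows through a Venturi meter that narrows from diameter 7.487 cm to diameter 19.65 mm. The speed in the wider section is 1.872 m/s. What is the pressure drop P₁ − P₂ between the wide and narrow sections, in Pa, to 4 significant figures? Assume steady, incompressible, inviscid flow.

Mass conservation (A₁v₁ = A₂v₂) gives v₂ = 1.872 × 44.03/3.033 = 27.18 m/s.
Bernoulli (h₁ = h₂): P₁ − P₂ = ½ρ(v₂² − v₁²).
P₁ − P₂ = ½·885.4·(27.18² − 1.872²) = ½·885.4·735.1 = 325400 Pa.

325400 Pa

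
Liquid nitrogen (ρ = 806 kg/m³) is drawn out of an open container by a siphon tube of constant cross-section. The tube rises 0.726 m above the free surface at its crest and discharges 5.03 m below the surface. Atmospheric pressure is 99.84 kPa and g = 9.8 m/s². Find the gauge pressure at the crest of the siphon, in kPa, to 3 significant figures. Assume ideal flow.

P_gauge ≈ -45.5 kPa

From the surface to the outlet (both open to atmosphere, surface at rest): v = √(2g·h_out) = √(2·9.8·5.03) = 9.93 m/s.
Continuity keeps v the same throughout the tube; from surface to crest, P_atm + 0 = P_top + ½ρv² + ρg·h_top.
P_top = 99840 − ½·806·9.93² − 806·9.8·0.726 = 54400 Pa. So P_gauge = P_top − P_atm = -45500 Pa.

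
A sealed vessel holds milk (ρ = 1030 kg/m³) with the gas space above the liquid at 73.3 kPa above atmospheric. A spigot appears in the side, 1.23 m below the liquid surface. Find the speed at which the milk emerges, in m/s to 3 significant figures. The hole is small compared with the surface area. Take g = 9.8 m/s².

12.9 m/s

Take point 1 at the surface (v₁ ≈ 0) and point 2 at the hole (at atmospheric pressure). Bernoulli: P₁ + ρg h = P_atm + ½ρv₂².
With P₁ − P_atm = 73300 Pa, v₂ = √(2gh + 2ΔP/ρ) = √(2·9.8·1.23 + 2·73300/1030) = 12.9 m/s.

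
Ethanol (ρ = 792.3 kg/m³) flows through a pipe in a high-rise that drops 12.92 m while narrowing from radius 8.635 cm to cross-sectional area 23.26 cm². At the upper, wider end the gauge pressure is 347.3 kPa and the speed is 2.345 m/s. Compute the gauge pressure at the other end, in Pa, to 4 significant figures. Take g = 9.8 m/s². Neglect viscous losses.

Continuity gives A₁v₁ = A₂v₂, so v₂ = (234.2 cm²)/(23.26 cm²) × 2.345 m/s = 23.62 m/s.
Energy conservation along the streamline gives P₂ = P₁ − ½ρ(v₂² − v₁²) − ρg(h₂ − h₁).
P₂ = 347300 + ½·792.3·(2.345² − 23.62²) − 792.3·9.8·(−12.92) = 347300 + (-218800) − (-100300) = 228900 Pa.

228900 Pa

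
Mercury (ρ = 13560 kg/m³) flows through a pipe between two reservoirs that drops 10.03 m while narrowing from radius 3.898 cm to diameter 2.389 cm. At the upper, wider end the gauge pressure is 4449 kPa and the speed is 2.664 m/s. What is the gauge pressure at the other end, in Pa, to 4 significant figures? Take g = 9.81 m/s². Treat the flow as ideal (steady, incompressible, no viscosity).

The volume flow rate is constant, so v₂ = (A₁/A₂)v₁ = (47.73/4.483)·2.664 = 28.37 m/s.
Bernoulli: P₁ + ½ρv₁² + ρg h₁ = P₂ + ½ρv₂² + ρg h₂, so P₂ = P₁ + ½ρ(v₁² − v₂²) − ρg(h₂ − h₁).
P₂ = 4449000 + ½·13560·(2.664² − 28.37²) − 13560·9.81·(−10.03) = 4449000 + (-5408000) − (-1334000) = 374800 Pa.

P₂ ≈ 374800 Pa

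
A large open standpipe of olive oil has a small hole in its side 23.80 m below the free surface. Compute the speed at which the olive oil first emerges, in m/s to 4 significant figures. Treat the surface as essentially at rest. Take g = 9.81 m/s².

v = 21.61 m/s

The surface is effectively still and both ends are open, so ½v² = gh and v = √(2·9.81·23.80) = 21.61 m/s.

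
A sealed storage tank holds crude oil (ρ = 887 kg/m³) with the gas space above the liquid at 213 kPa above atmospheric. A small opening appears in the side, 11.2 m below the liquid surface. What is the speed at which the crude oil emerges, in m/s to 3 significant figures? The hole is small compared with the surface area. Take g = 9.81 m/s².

v ≈ 26.5 m/s

Take point 1 at the surface (v₁ ≈ 0) and point 2 at the hole (at atmospheric pressure). Bernoulli: P₁ + ρg h = P_atm + ½ρv₂².
With P₁ − P_atm = 213000 Pa, v₂ = √(2gh + 2ΔP/ρ) = √(2·9.81·11.2 + 2·213000/887) = 26.5 m/s.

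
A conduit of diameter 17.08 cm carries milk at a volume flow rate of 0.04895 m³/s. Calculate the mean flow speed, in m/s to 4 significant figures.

Q = 0.04895 m³/s = 0.04895 m³/s.
v = Q/A = 0.04895 / 0.02291 = 2.136 m/s.

v ≈ 2.136 m/s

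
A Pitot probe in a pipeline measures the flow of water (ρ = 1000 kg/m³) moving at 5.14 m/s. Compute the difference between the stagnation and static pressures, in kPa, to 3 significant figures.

ΔP ≈ 13.2 kPa

Bernoulli between the free stream and the stagnation point: ½ρv² = P_stag − P_static.
ΔP = ½·1000·5.14² = 13200 Pa.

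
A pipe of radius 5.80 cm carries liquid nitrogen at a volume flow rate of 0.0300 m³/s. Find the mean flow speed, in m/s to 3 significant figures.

Q = 0.0300 m³/s = 0.0300 m³/s.
v = Q/A = 0.0300 / 0.0106 = 2.84 m/s.

v ≈ 2.84 m/s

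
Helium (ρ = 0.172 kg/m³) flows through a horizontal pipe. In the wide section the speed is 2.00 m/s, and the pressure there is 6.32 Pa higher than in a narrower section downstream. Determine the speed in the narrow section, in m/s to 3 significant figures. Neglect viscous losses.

8.80 m/s

Along the level pipe P + ½ρv² is conserved, hence v₂² = v₁² + 2(P₁ − P₂)/ρ.
v₂ = √(2.00² + 2·6.32/0.172) = √(4.00 + 73.5) = 8.80 m/s.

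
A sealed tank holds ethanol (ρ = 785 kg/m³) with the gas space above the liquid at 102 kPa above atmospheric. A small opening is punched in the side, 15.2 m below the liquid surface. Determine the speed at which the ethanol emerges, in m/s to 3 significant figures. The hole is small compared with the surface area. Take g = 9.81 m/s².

Take point 1 at the surface (v₁ ≈ 0) and point 2 at the hole (at atmospheric pressure). Bernoulli: P₁ + ρg h = P_atm + ½ρv₂².
With P₁ − P_atm = 102000 Pa, v₂ = √(2gh + 2ΔP/ρ) = √(2·9.81·15.2 + 2·102000/785) = 23.6 m/s.

23.6 m/s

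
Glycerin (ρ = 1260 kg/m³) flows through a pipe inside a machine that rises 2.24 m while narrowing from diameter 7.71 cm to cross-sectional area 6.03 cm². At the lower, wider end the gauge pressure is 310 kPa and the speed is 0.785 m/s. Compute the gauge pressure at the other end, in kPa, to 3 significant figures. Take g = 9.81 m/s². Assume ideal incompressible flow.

Mass conservation (A₁v₁ = A₂v₂) gives v₂ = 0.785 × 46.7/6.03 = 6.08 m/s.
Energy conservation along the streamline gives P₂ = P₁ − ½ρ(v₂² − v₁²) − ρg(h₂ − h₁).
P₂ = 310000 + ½·1260·(0.785² − 6.08²) − 1260·9.81·(+2.24) = 310000 + (-22900) − (27700) = 259000 Pa.

P₂ ≈ 259 kPa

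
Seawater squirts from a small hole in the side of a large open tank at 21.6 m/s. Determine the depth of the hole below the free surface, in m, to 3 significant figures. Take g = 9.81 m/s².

23.8 m

For a small hole in a large open tank, ½v² = gh, giving h = v²/(2g).
h = 21.6²/(2·9.81) = 467/19.62 = 23.8 m.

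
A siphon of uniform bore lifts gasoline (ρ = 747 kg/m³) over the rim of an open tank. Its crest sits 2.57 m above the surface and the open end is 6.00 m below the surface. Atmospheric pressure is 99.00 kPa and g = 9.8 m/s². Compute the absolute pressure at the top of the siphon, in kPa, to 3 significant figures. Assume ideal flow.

Bernoulli surface→outlet gives ½v² = g·h_out, so v = √(2·9.8·6.00) = 10.8 m/s.
Continuity keeps v the same throughout the tube; from surface to crest, P_atm + 0 = P_top + ½ρv² + ρg·h_top.
P_top = 99000 − ½·747·10.8² − 747·9.8·2.57 = 36300 Pa.

P_top ≈ 36.3 kPa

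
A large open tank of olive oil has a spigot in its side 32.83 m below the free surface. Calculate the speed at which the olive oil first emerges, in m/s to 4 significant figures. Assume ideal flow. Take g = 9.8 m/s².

The surface is effectively still and both ends are open, so ½v² = gh and v = √(2·9.8·32.83) = 25.37 m/s.

25.37 m/s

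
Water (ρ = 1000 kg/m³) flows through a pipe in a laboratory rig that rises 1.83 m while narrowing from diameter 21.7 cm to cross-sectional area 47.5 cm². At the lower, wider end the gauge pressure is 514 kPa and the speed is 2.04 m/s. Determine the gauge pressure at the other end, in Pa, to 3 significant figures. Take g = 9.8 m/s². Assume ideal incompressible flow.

P₂ = 372000 Pa

The volume flow rate is constant, so v₂ = (A₁/A₂)v₁ = (370/47.5)·2.04 = 15.9 m/s.
Bernoulli: P₁ + ½ρv₁² + ρg h₁ = P₂ + ½ρv₂² + ρg h₂, so P₂ = P₁ + ½ρ(v₁² − v₂²) − ρg(h₂ − h₁).
P₂ = 514000 + ½·1000·(2.04² − 15.9²) − 1000·9.8·(+1.83) = 514000 + (-124000) − (17900) = 372000 Pa.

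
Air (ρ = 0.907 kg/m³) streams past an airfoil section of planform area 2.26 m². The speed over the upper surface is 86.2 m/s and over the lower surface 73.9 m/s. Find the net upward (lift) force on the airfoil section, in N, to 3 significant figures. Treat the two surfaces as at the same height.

The faster flow above has the lower pressure; Bernoulli (same height) gives ΔP = ½ρ(v_up² − v_low²).
ΔP = ½·0.907·(86.2² − 73.9²) = 893 Pa.
Lift = ΔP · A = 893 × 2.26 = 2020 N.

F = 2020 N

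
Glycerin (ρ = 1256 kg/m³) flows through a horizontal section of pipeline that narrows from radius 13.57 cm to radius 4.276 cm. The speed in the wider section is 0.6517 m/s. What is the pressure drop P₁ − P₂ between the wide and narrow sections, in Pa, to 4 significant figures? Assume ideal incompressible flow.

Continuity gives A₁v₁ = A₂v₂, so v₂ = (578.5 cm²)/(57.44 cm²) × 0.6517 m/s = 6.563 m/s.
Bernoulli (h₁ = h₂): P₁ − P₂ = ½ρ(v₂² − v₁²).
P₁ − P₂ = ½·1256·(6.563² − 0.6517²) = ½·1256·42.65 = 26790 Pa.

ΔP = 26790 Pa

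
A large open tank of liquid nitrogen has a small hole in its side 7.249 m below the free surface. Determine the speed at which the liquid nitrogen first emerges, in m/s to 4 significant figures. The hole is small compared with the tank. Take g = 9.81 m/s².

Torricelli's result v = √(2gh) gives v = √(2·9.81·7.249) = 11.93 m/s.

11.93 m/s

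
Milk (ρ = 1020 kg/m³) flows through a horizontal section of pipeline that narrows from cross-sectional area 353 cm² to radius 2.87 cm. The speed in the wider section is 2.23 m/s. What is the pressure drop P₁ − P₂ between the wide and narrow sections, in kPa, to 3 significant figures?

Continuity gives A₁v₁ = A₂v₂, so v₂ = (353 cm²)/(25.9 cm²) × 2.23 m/s = 30.4 m/s.
Bernoulli (h₁ = h₂): P₁ − P₂ = ½ρ(v₂² − v₁²).
P₁ − P₂ = ½·1020·(30.4² − 2.23²) = ½·1020·920 = 469000 Pa.

ΔP ≈ 469 kPa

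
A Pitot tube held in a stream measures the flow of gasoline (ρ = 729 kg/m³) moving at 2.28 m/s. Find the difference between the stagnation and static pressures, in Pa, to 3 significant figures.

ΔP ≈ 1890 Pa

At the stagnation point the flow is brought to rest, so Bernoulli gives P_stag − P_static = ½ρv².
ΔP = ½·729·2.28² = 1890 Pa.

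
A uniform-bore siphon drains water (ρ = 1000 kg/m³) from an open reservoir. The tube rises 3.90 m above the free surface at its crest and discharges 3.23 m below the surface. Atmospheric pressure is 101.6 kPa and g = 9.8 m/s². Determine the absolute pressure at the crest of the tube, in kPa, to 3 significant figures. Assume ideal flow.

Bernoulli surface→outlet gives ½v² = g·h_out, so v = √(2·9.8·3.23) = 7.96 m/s.
Continuity keeps v the same throughout the tube; from surface to crest, P_atm + 0 = P_top + ½ρv² + ρg·h_top.
P_top = 101600 − ½·1000·7.96² − 1000·9.8·3.90 = 31700 Pa.

P_top = 31.7 kPa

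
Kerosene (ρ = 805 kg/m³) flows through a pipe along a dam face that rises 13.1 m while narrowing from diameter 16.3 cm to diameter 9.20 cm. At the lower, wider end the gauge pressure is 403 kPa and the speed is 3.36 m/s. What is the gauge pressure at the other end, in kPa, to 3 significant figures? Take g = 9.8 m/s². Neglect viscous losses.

259 kPa

Continuity gives A₁v₁ = A₂v₂, so v₂ = (209 cm²)/(66.5 cm²) × 3.36 m/s = 10.5 m/s.
Bernoulli: P₁ + ½ρv₁² + ρg h₁ = P₂ + ½ρv₂² + ρg h₂, so P₂ = P₁ + ½ρ(v₁² − v₂²) − ρg(h₂ − h₁).
P₂ = 403000 + ½·805·(3.36² − 10.5²) − 805·9.8·(+13.1) = 403000 + (-40200) − (103000) = 259000 Pa.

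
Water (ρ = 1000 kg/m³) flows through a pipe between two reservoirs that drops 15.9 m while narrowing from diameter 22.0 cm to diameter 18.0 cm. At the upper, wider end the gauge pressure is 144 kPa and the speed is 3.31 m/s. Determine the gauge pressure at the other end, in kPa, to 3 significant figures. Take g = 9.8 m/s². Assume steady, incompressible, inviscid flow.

Continuity gives A₁v₁ = A₂v₂, so v₂ = (380 cm²)/(254 cm²) × 3.31 m/s = 4.94 m/s.
Bernoulli: P₁ + ½ρv₁² + ρg h₁ = P₂ + ½ρv₂² + ρg h₂, so P₂ = P₁ + ½ρ(v₁² − v₂²) − ρg(h₂ − h₁).
P₂ = 144000 + ½·1000·(3.31² − 4.94²) − 1000·9.8·(−15.9) = 144000 + (-6750) − (-156000) = 293000 Pa.

P₂ ≈ 293 kPa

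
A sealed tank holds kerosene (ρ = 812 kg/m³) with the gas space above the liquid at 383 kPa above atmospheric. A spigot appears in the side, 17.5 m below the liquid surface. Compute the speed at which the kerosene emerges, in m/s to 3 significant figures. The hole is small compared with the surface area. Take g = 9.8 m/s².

v ≈ 35.9 m/s

Take point 1 at the surface (v₁ ≈ 0) and point 2 at the hole (at atmospheric pressure). Bernoulli: P₁ + ρg h = P_atm + ½ρv₂².
With P₁ − P_atm = 383000 Pa, v₂ = √(2gh + 2ΔP/ρ) = √(2·9.8·17.5 + 2·383000/812) = 35.9 m/s.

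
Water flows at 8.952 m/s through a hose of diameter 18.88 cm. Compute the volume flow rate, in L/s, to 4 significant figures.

Q = A·v = 0.02800 m² × 8.952 m/s = 0.2506 m³/s.
Converting: 0.2506 m³/s × 1000 = 250.6 L/s.

Q ≈ 250.6 L/s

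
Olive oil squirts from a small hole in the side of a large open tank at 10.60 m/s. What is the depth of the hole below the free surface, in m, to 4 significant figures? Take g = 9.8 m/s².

h ≈ 5.733 m

Inverting v = √(2gh) gives h = v² / 2g.
h = 10.60²/(2·9.8) = 112.4/19.60 = 5.733 m.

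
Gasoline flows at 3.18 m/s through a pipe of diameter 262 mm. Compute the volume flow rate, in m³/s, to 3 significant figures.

Q = A·v = 0.0539 m² × 3.18 m/s = 0.171 m³/s.

Q ≈ 0.171 m³/s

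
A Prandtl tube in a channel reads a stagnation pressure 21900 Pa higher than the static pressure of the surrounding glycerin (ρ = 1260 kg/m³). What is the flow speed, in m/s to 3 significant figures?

The dynamic pressure equals the rise in static pressure at the stagnation point: ΔP = ½ρv².
v = √(2ΔP/ρ) = √(2·21900/1260) = 5.90 m/s.

v ≈ 5.90 m/s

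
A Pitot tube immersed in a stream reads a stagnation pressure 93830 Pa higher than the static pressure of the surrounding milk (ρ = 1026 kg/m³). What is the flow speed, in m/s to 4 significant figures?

v ≈ 13.52 m/s

At the stagnation point the flow is brought to rest, so Bernoulli gives P_stag − P_static = ½ρv².
v = √(2ΔP/ρ) = √(2·93830/1026) = 13.52 m/s.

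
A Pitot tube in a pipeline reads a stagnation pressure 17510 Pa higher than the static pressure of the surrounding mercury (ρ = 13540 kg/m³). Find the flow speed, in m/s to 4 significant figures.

At the stagnation point the flow is brought to rest, so Bernoulli gives P_stag − P_static = ½ρv².
v = √(2ΔP/ρ) = √(2·17510/13540) = 1.608 m/s.

1.608 m/s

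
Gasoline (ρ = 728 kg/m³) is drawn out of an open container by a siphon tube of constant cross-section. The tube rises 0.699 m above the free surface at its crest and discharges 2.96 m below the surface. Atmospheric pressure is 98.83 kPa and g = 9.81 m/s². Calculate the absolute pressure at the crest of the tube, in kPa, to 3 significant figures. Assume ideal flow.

P_top ≈ 72.7 kPa

From the surface to the outlet (both open to atmosphere, surface at rest): v = √(2g·h_out) = √(2·9.81·2.96) = 7.62 m/s.
Continuity keeps v the same throughout the tube; from surface to crest, P_atm + 0 = P_top + ½ρv² + ρg·h_top.
P_top = 98830 − ½·728·7.62² − 728·9.81·0.699 = 72700 Pa.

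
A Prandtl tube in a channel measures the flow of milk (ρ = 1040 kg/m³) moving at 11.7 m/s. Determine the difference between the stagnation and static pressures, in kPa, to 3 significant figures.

Bernoulli between the free stream and the stagnation point: ½ρv² = P_stag − P_static.
ΔP = ½·1040·11.7² = 71200 Pa.

ΔP = 71.2 kPa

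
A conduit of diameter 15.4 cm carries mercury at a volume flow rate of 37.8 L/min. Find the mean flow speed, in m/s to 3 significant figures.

Q = 37.8 L/min = 0.000630 m³/s.
v = Q/A = 0.000630 / 0.0186 = 0.0338 m/s.

v ≈ 0.0338 m/s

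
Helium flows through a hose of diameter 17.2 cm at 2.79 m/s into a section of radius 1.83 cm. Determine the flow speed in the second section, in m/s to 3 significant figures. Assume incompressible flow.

v₂ ≈ 61.6 m/s

Mass conservation (A₁v₁ = A₂v₂) gives v₂ = 2.79 × 232/10.5 = 61.6 m/s.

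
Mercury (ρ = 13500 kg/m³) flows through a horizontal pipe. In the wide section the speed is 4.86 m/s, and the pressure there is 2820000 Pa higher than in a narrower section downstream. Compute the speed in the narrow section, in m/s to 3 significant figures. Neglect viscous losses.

Along the level pipe P + ½ρv² is conserved, hence v₂² = v₁² + 2(P₁ − P₂)/ρ.
v₂ = √(4.86² + 2·2820000/13500) = √(23.6 + 418) = 21.0 m/s.

v₂ = 21.0 m/s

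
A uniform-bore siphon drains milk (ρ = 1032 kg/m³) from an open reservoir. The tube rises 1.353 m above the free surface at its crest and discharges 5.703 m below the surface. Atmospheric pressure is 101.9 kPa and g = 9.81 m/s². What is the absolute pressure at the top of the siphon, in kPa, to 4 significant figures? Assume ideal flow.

The outlet speed comes from Torricelli: v = √(2g·5.703) = 10.58 m/s.
With constant cross-section the crest speed equals v; applying Bernoulli from the surface up to the crest, P_top = P_atm − ½ρv² − ρg·h_top.
P_top = 101900 − ½·1032·10.58² − 1032·9.81·1.353 = 30470 Pa.

P_top ≈ 30.47 kPa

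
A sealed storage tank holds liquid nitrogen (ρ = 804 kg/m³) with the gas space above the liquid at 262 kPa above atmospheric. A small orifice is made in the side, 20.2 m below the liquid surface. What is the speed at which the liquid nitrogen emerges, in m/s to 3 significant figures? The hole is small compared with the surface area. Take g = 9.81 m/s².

Take point 1 at the surface (v₁ ≈ 0) and point 2 at the hole (at atmospheric pressure). Bernoulli: P₁ + ρg h = P_atm + ½ρv₂².
With P₁ − P_atm = 262000 Pa, v₂ = √(2gh + 2ΔP/ρ) = √(2·9.81·20.2 + 2·262000/804) = 32.4 m/s.

32.4 m/s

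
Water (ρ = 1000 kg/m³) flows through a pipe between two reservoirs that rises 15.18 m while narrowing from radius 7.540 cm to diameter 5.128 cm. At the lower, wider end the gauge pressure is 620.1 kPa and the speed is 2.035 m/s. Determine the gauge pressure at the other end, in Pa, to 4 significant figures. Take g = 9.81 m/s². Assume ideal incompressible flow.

P₂ = 318400 Pa

The volume flow rate is constant, so v₂ = (A₁/A₂)v₁ = (178.6/20.65)·2.035 = 17.60 m/s.
Applying Bernoulli between the two ends and solving for P₂: P₂ = P₁ + ½ρ(v₁² − v₂²) − ρgΔh.
P₂ = 620100 + ½·1000·(2.035² − 17.60²) − 1000·9.81·(+15.18) = 620100 + (-152800) − (148900) = 318400 Pa.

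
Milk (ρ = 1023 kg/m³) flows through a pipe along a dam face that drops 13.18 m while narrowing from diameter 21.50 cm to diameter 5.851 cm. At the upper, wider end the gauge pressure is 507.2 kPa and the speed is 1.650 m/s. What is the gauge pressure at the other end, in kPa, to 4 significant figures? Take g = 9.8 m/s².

P₂ ≈ 386.8 kPa

The volume flow rate is constant, so v₂ = (A₁/A₂)v₁ = (363.1/26.89)·1.650 = 22.28 m/s.
Energy conservation along the streamline gives P₂ = P₁ − ½ρ(v₂² − v₁²) − ρg(h₂ − h₁).
P₂ = 507200 + ½·1023·(1.650² − 22.28²) − 1023·9.8·(−13.18) = 507200 + (-252500) − (-132100) = 386800 Pa.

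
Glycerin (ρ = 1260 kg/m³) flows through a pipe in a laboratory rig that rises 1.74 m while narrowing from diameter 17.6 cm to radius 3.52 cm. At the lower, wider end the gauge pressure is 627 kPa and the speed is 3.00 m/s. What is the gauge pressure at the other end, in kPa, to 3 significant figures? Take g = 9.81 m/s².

Mass conservation (A₁v₁ = A₂v₂) gives v₂ = 3.00 × 243/38.9 = 18.8 m/s.
Applying Bernoulli between the two ends and solving for P₂: P₂ = P₁ + ½ρ(v₁² − v₂²) − ρgΔh.
P₂ = 627000 + ½·1260·(3.00² − 18.8²) − 1260·9.81·(+1.74) = 627000 + (-216000) − (21500) = 390000 Pa.

P₂ ≈ 390 kPa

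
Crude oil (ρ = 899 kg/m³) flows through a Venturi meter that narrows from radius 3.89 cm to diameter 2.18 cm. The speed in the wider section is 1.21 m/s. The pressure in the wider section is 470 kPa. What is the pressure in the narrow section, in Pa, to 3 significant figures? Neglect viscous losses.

The volume flow rate is constant, so v₂ = (A₁/A₂)v₁ = (47.5/3.73)·1.21 = 15.4 m/s.
The pipe is horizontal, so Bernoulli reduces to P₁ + ½ρv₁² = P₂ + ½ρv₂².
P₂ = P₁ − ½ρ(v₂² − v₁²) = 470000 − ½·899·(15.4² − 1.21²) = 470000 − 106000 = 364000 Pa.

364000 Pa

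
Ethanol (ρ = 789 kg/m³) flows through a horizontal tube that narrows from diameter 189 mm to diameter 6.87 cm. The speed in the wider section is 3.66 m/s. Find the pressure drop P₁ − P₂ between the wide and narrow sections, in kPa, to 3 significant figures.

By continuity, v₂ = v₁·A₁/A₂ = 3.66·(281/37.1) = 27.7 m/s.
Bernoulli (h₁ = h₂): P₁ − P₂ = ½ρ(v₂² − v₁²).
P₁ − P₂ = ½·789·(27.7² − 3.66²) = ½·789·754 = 297000 Pa.

297 kPa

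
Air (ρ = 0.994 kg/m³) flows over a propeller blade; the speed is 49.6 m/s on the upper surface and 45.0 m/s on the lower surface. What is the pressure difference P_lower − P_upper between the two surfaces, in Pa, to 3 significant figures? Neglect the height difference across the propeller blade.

ΔP ≈ 216 Pa

With negligible Δh, P + ½ρv² is constant, so P_low − P_up = ½ρ(v_up² − v_low²).
ΔP = ½·0.994·(49.6² − 45.0²) = 216 Pa.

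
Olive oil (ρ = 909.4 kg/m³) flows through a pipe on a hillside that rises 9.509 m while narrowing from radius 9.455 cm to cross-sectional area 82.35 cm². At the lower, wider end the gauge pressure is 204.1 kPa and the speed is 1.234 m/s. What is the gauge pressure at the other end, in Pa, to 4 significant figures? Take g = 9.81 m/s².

Continuity gives A₁v₁ = A₂v₂, so v₂ = (280.8 cm²)/(82.35 cm²) × 1.234 m/s = 4.208 m/s.
Energy conservation along the streamline gives P₂ = P₁ − ½ρ(v₂² − v₁²) − ρg(h₂ − h₁).
P₂ = 204100 + ½·909.4·(1.234² − 4.208²) − 909.4·9.81·(+9.509) = 204100 + (-7361) − (84830) = 111900 Pa.

111900 Pa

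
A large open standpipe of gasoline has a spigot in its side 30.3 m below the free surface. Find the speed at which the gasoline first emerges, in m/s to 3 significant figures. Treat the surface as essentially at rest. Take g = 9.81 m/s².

24.4 m/s

With the surface at rest and both surface and jet at atmospheric pressure, Bernoulli gives ρg h = ½ρv², so v = √(2gh) = √(2·9.81·30.3) = 24.4 m/s.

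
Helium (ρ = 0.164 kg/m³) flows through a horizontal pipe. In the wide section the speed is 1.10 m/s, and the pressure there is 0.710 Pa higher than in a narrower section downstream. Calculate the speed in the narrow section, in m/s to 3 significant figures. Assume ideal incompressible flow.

Along the level pipe P + ½ρv² is conserved, hence v₂² = v₁² + 2(P₁ − P₂)/ρ.
v₂ = √(1.10² + 2·0.710/0.164) = √(1.21 + 8.66) = 3.14 m/s.

v₂ ≈ 3.14 m/s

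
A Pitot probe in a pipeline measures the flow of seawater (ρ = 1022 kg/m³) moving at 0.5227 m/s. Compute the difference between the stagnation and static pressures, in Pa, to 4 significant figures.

ΔP ≈ 139.6 Pa

Bernoulli between the free stream and the stagnation point: ½ρv² = P_stag − P_static.
ΔP = ½·1022·0.5227² = 139.6 Pa.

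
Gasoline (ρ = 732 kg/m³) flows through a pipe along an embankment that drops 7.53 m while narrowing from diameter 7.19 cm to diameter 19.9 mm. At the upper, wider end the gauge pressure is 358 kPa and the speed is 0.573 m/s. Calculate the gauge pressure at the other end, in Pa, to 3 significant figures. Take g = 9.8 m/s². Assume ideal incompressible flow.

P₂ = 392000 Pa

Mass conservation (A₁v₁ = A₂v₂) gives v₂ = 0.573 × 40.6/3.11 = 7.48 m/s.
Bernoulli: P₁ + ½ρv₁² + ρg h₁ = P₂ + ½ρv₂² + ρg h₂, so P₂ = P₁ + ½ρ(v₁² − v₂²) − ρg(h₂ − h₁).
P₂ = 358000 + ½·732·(0.573² − 7.48²) − 732·9.8·(−7.53) = 358000 + (-20400) − (-54000) = 392000 Pa.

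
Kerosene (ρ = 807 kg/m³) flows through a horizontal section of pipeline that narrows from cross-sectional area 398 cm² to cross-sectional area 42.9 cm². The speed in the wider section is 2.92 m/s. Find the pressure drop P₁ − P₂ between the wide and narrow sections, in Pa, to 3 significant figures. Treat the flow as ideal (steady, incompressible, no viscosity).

Continuity gives A₁v₁ = A₂v₂, so v₂ = (398 cm²)/(42.9 cm²) × 2.92 m/s = 27.1 m/s.
Bernoulli (h₁ = h₂): P₁ − P₂ = ½ρ(v₂² − v₁²).
P₁ − P₂ = ½·807·(27.1² − 2.92²) = ½·807·725 = 293000 Pa.

ΔP ≈ 293000 Pa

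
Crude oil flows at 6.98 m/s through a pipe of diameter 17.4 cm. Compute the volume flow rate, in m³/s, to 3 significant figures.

Q ≈ 0.166 m³/s

Q = A·v = 0.0238 m² × 6.98 m/s = 0.166 m³/s.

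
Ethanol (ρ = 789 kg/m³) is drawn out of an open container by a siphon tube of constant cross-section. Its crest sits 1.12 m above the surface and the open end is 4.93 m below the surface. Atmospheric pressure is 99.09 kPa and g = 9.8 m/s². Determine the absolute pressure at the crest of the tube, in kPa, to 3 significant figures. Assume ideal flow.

P_top ≈ 52.3 kPa

The outlet speed comes from Torricelli: v = √(2g·4.93) = 9.83 m/s.
The bore is uniform, so the speed at the crest is the same v. Bernoulli surface→crest: P_atm = P_top + ½ρv² + ρg·h_top.
P_top = 99090 − ½·789·9.83² − 789·9.8·1.12 = 52300 Pa.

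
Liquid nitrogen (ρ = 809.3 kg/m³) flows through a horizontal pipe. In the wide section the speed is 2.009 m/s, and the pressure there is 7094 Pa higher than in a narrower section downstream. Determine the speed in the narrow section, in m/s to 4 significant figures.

4.644 m/s

Along the level pipe P + ½ρv² is conserved, hence v₂² = v₁² + 2(P₁ − P₂)/ρ.
v₂ = √(2.009² + 2·7094/809.3) = √(4.036 + 17.53) = 4.644 m/s.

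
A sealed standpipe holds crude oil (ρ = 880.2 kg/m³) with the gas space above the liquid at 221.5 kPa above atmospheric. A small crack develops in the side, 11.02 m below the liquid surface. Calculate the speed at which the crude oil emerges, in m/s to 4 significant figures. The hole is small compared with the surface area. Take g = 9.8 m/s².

v ≈ 26.82 m/s

Take point 1 at the surface (v₁ ≈ 0) and point 2 at the hole (at atmospheric pressure). Bernoulli: P₁ + ρg h = P_atm + ½ρv₂².
With P₁ − P_atm = 221500 Pa, v₂ = √(2gh + 2ΔP/ρ) = √(2·9.8·11.02 + 2·221500/880.2) = 26.82 m/s.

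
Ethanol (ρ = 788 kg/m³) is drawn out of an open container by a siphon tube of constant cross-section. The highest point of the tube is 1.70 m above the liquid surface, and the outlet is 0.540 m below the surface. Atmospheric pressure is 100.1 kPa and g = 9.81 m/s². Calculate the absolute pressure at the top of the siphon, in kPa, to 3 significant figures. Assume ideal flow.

From the surface to the outlet (both open to atmosphere, surface at rest): v = √(2g·h_out) = √(2·9.81·0.540) = 3.25 m/s.
With constant cross-section the crest speed equals v; applying Bernoulli from the surface up to the crest, P_top = P_atm − ½ρv² − ρg·h_top.
P_top = 100100 − ½·788·3.25² − 788·9.81·1.70 = 82800 Pa.

82.8 kPa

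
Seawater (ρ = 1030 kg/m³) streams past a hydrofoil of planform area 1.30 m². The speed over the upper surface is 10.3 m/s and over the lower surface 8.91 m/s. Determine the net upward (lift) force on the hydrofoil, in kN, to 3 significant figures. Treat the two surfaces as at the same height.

From P + ½ρv² = const at equal height, P_low − P_up = ½ρ(v_up² − v_low²).
ΔP = ½·1030·(10.3² − 8.91²) = 13800 Pa.
Lift = ΔP · A = 13800 × 1.30 = 17900 N.

F ≈ 17.9 kN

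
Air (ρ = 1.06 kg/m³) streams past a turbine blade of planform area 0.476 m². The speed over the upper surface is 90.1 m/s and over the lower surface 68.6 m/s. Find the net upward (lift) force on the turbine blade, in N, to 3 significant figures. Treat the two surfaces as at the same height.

F ≈ 861 N

The faster flow above has the lower pressure; Bernoulli (same height) gives ΔP = ½ρ(v_up² − v_low²).
ΔP = ½·1.06·(90.1² − 68.6²) = 1810 Pa.
Lift = ΔP · A = 1810 × 0.476 = 861 N.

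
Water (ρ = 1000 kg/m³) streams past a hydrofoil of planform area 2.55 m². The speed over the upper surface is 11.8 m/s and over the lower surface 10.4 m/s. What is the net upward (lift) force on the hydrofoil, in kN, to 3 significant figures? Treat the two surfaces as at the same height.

F = 39.6 kN

The faster flow above has the lower pressure; Bernoulli (same height) gives ΔP = ½ρ(v_up² − v_low²).
ΔP = ½·1000·(11.8² − 10.4²) = 15500 Pa.
Lift = ΔP · A = 15500 × 2.55 = 39600 N.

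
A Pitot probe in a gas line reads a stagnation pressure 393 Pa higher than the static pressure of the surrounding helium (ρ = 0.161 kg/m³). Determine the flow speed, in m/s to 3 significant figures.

The dynamic pressure equals the rise in static pressure at the stagnation point: ΔP = ½ρv².
v = √(2ΔP/ρ) = √(2·393/0.161) = 69.9 m/s.

v = 69.9 m/s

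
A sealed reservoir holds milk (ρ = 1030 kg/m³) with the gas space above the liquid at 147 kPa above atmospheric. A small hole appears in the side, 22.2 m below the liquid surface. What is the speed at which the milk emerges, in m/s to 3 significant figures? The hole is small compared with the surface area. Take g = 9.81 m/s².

v ≈ 26.9 m/s

Take point 1 at the surface (v₁ ≈ 0) and point 2 at the hole (at atmospheric pressure). Bernoulli: P₁ + ρg h = P_atm + ½ρv₂².
With P₁ − P_atm = 147000 Pa, v₂ = √(2gh + 2ΔP/ρ) = √(2·9.81·22.2 + 2·147000/1030) = 26.9 m/s.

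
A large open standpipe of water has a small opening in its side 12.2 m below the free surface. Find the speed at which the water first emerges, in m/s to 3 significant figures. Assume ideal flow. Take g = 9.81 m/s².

Torricelli's result v = √(2gh) gives v = √(2·9.81·12.2) = 15.5 m/s.

v ≈ 15.5 m/s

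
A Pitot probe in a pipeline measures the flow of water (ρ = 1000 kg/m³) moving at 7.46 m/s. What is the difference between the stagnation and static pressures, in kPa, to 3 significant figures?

At the stagnation point the flow is brought to rest, so Bernoulli gives P_stag − P_static = ½ρv².
ΔP = ½·1000·7.46² = 27800 Pa.

27.8 kPa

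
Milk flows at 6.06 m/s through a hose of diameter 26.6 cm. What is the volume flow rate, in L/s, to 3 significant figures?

337 L/s

Q = A·v = 0.0556 m² × 6.06 m/s = 0.337 m³/s.
Converting: 0.337 m³/s × 1000 = 337 L/s.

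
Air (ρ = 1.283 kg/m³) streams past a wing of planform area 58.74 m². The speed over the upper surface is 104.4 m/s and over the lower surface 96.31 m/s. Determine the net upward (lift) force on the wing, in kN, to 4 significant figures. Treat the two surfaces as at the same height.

F = 61.19 kN

From P + ½ρv² = const at equal height, P_low − P_up = ½ρ(v_up² − v_low²).
ΔP = ½·1.283·(104.4² − 96.31²) = 1042 Pa.
Lift = ΔP · A = 1042 × 58.74 = 61190 N.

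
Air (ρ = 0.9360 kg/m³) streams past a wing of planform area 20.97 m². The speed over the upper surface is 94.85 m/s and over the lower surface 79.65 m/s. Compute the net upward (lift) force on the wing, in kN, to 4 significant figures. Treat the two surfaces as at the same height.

From P + ½ρv² = const at equal height, P_low − P_up = ½ρ(v_up² − v_low²).
ΔP = ½·0.9360·(94.85² − 79.65²) = 1241 Pa.
Lift = ΔP · A = 1241 × 20.97 = 26030 N.

F = 26.03 kN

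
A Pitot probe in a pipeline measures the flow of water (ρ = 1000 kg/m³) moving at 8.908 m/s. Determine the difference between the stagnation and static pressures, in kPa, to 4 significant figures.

Bernoulli between the free stream and the stagnation point: ½ρv² = P_stag − P_static.
ΔP = ½·1000·8.908² = 39680 Pa.

ΔP = 39.68 kPa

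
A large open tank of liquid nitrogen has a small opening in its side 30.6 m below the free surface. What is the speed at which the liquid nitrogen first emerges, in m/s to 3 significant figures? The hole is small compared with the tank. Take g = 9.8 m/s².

Torricelli's result v = √(2gh) gives v = √(2·9.8·30.6) = 24.5 m/s.

24.5 m/s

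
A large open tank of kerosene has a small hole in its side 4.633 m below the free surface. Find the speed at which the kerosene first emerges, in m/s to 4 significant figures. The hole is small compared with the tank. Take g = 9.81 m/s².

v ≈ 9.534 m/s

Torricelli's result v = √(2gh) gives v = √(2·9.81·4.633) = 9.534 m/s.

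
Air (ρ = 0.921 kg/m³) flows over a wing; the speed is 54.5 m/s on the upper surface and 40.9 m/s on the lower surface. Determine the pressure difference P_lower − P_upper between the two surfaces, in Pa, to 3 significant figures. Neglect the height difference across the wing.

597 Pa

With negligible Δh, P + ½ρv² is constant, so P_low − P_up = ½ρ(v_up² − v_low²).
ΔP = ½·0.921·(54.5² − 40.9²) = 597 Pa.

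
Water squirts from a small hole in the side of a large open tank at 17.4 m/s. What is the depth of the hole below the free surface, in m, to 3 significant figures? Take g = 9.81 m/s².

For a small hole in a large open tank, ½v² = gh, giving h = v²/(2g).
h = 17.4²/(2·9.81) = 303/19.62 = 15.4 m.

h = 15.4 m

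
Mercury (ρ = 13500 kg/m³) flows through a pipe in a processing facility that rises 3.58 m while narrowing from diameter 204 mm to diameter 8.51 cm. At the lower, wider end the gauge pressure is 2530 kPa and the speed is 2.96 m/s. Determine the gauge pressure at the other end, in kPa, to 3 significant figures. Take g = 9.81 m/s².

P₂ ≈ 162 kPa

Continuity gives A₁v₁ = A₂v₂, so v₂ = (327 cm²)/(56.9 cm²) × 2.96 m/s = 17.0 m/s.
Bernoulli: P₁ + ½ρv₁² + ρg h₁ = P₂ + ½ρv₂² + ρg h₂, so P₂ = P₁ + ½ρ(v₁² − v₂²) − ρg(h₂ − h₁).
P₂ = 2530000 + ½·13500·(2.96² − 17.0²) − 13500·9.81·(+3.58) = 2530000 + (-1890000) − (474000) = 162000 Pa.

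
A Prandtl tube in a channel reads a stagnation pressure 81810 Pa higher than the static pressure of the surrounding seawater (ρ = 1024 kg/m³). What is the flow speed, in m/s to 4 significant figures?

v = 12.64 m/s

Bernoulli between the free stream and the stagnation point: ½ρv² = P_stag − P_static.
v = √(2ΔP/ρ) = √(2·81810/1024) = 12.64 m/s.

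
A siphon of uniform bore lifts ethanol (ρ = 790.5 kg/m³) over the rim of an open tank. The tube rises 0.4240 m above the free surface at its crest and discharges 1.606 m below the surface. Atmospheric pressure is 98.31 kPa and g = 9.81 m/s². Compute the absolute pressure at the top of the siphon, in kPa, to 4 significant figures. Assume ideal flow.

The outlet speed comes from Torricelli: v = √(2g·1.606) = 5.613 m/s.
Continuity keeps v the same throughout the tube; from surface to crest, P_atm + 0 = P_top + ½ρv² + ρg·h_top.
P_top = 98310 − ½·790.5·5.613² − 790.5·9.81·0.4240 = 82570 Pa.

82.57 kPa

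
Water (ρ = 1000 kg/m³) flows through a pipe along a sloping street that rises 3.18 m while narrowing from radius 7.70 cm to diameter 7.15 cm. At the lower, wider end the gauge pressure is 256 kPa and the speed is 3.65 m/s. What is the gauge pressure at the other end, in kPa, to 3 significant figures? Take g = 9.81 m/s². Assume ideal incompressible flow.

Mass conservation (A₁v₁ = A₂v₂) gives v₂ = 3.65 × 186/40.2 = 16.9 m/s.
Bernoulli: P₁ + ½ρv₁² + ρg h₁ = P₂ + ½ρv₂² + ρg h₂, so P₂ = P₁ + ½ρ(v₁² − v₂²) − ρg(h₂ − h₁).
P₂ = 256000 + ½·1000·(3.65² − 16.9²) − 1000·9.81·(+3.18) = 256000 + (-137000) − (31200) = 88100 Pa.

88.1 kPa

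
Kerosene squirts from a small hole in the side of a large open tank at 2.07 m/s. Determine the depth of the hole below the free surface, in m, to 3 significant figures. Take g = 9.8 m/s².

For a small hole in a large open tank, ½v² = gh, giving h = v²/(2g).
h = 2.07²/(2·9.8) = 4.28/19.60 = 0.219 m.

h ≈ 0.219 m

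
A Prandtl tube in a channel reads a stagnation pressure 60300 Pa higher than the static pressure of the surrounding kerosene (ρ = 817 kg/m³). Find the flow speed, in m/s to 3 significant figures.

At the stagnation point the flow is brought to rest, so Bernoulli gives P_stag − P_static = ½ρv².
v = √(2ΔP/ρ) = √(2·60300/817) = 12.1 m/s.

v ≈ 12.1 m/s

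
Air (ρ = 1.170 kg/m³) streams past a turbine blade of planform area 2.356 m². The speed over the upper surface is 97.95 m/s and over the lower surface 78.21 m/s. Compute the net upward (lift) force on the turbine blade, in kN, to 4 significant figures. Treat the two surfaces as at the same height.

The faster flow above has the lower pressure; Bernoulli (same height) gives ΔP = ½ρ(v_up² − v_low²).
ΔP = ½·1.170·(97.95² − 78.21²) = 2034 Pa.
Lift = ΔP · A = 2034 × 2.356 = 4793 N.

F ≈ 4.793 kN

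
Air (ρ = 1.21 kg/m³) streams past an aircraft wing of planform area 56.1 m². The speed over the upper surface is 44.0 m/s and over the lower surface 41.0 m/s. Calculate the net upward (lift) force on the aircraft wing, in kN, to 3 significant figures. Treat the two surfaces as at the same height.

From P + ½ρv² = const at equal height, P_low − P_up = ½ρ(v_up² − v_low²).
ΔP = ½·1.21·(44.0² − 41.0²) = 154 Pa.
Lift = ΔP · A = 154 × 56.1 = 8650 N.

F = 8.65 kN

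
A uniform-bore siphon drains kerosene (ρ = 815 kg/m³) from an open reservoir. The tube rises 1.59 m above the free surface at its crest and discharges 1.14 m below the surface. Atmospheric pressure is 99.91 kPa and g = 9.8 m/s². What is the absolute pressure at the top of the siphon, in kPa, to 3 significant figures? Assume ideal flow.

Bernoulli surface→outlet gives ½v² = g·h_out, so v = √(2·9.8·1.14) = 4.73 m/s.
Continuity keeps v the same throughout the tube; from surface to crest, P_atm + 0 = P_top + ½ρv² + ρg·h_top.
P_top = 99910 − ½·815·4.73² − 815·9.8·1.59 = 78100 Pa.

P_top = 78.1 kPa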